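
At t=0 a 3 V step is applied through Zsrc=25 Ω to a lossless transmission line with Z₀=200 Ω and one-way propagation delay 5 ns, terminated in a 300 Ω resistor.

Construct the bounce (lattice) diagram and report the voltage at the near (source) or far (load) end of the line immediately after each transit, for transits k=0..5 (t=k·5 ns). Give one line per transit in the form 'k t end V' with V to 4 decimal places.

Γ_L=0.200000, Γ_S=-0.777778; launch V₁=3·200/225=2.666667
k=0 src: V=2.6667
k=1 load: inc=2.666667, refl=2.666667·0.200000=0.5333; V=0.000000+2.666667+0.533333=3.2000
k=2 src: inc=0.533333, refl=0.533333·-0.777778=-0.4148; V=2.666667+0.533333+-0.414815=2.7852
k=3 load: inc=-0.414815, refl=-0.414815·0.200000=-0.0830; V=3.200000+-0.414815+-0.082963=2.7022
k=4 src: inc=-0.082963, refl=-0.082963·-0.777778=0.0645; V=2.785185+-0.082963+0.064527=2.7667
k=5 load: inc=0.064527, refl=0.064527·0.200000=0.0129; V=2.702222+0.064527+0.012905=2.7797

0 0 source 2.6667
1 5 load 3.2000
2 10 source 2.7852
3 15 load 2.7022
4 20 source 2.7667
5 25 load 2.7797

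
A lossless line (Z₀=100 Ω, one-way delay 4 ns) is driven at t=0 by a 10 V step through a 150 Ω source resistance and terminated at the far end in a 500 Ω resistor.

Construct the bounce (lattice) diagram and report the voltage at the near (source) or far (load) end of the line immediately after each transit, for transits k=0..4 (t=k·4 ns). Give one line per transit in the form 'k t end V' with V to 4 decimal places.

0 0 source 4.0000
1 4 load 6.6667
2 8 source 7.2000
3 12 load 7.5556
4 16 source 7.6267

Γ_L=0.666667, Γ_S=0.200000; launch V₁=10·100/250=4.000000
k=0 src: V=4.0000
k=1 load: inc=4.000000, refl=4.000000·0.666667=2.6667; V=0.000000+4.000000+2.666667=6.6667
k=2 src: inc=2.666667, refl=2.666667·0.200000=0.5333; V=4.000000+2.666667+0.533333=7.2000
k=3 load: inc=0.533333, refl=0.533333·0.666667=0.3556; V=6.666667+0.533333+0.355556=7.5556
k=4 src: inc=0.355556, refl=0.355556·0.200000=0.0711; V=7.200000+0.355556+0.071111=7.6267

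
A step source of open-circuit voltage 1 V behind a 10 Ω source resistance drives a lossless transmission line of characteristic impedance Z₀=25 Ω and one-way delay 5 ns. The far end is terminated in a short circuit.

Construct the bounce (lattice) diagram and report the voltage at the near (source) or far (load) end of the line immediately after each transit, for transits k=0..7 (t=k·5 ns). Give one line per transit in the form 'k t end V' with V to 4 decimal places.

0 0 source 0.7143
1 5 load 0.0000
2 10 source 0.3061
3 15 load 0.0000
4 20 source 0.1312
5 25 load 0.0000
6 30 source 0.0562
7 35 load 0.0000

Γ_L=-1.000000, Γ_S=-0.428571; launch V₁=1·25/35=0.714286
k=0 src: V=0.7143
k=1 load: inc=0.714286, refl=0.714286·-1.000000=-0.7143; V=0.000000+0.714286+-0.714286=0.0000
k=2 src: inc=-0.714286, refl=-0.714286·-0.428571=0.3061; V=0.714286+-0.714286+0.306122=0.3061
k=3 load: inc=0.306122, refl=0.306122·-1.000000=-0.3061; V=0.000000+0.306122+-0.306122=0.0000
k=4 src: inc=-0.306122, refl=-0.306122·-0.428571=0.1312; V=0.306122+-0.306122+0.131195=0.1312
k=5 load: inc=0.131195, refl=0.131195·-1.000000=-0.1312; V=0.000000+0.131195+-0.131195=0.0000
k=6 src: inc=-0.131195, refl=-0.131195·-0.428571=0.0562; V=0.131195+-0.131195+0.056227=0.0562
k=7 load: inc=0.056227, refl=0.056227·-1.000000=-0.0562; V=0.000000+0.056227+-0.056227=0.0000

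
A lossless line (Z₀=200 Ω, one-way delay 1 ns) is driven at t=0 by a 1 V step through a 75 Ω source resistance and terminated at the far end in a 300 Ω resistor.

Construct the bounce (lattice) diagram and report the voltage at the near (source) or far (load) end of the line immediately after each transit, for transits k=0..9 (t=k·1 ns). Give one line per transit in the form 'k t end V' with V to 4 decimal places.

0 0 source 0.7273
1 1 load 0.8727
2 2 source 0.8066
3 3 load 0.7934
4 4 source 0.7994
5 5 load 0.8006
6 6 source 0.8001
7 7 load 0.7999
8 8 source 0.8000
9 9 load 0.8000

Γ_L=0.200000, Γ_S=-0.454545; launch V₁=1·200/275=0.727273
k=0 src: V=0.7273
k=1 load: inc=0.727273, refl=0.727273·0.200000=0.1455; V=0.000000+0.727273+0.145455=0.8727
k=2 src: inc=0.145455, refl=0.145455·-0.454545=-0.0661; V=0.727273+0.145455+-0.066116=0.8066
k=3 load: inc=-0.066116, refl=-0.066116·0.200000=-0.0132; V=0.872727+-0.066116+-0.013223=0.7934
k=4 src: inc=-0.013223, refl=-0.013223·-0.454545=0.0060; V=0.806612+-0.013223+0.006011=0.7994
k=5 load: inc=0.006011, refl=0.006011·0.200000=0.0012; V=0.793388+0.006011+0.001202=0.8006
k=6 src: inc=0.001202, refl=0.001202·-0.454545=-0.0005; V=0.799399+0.001202+-0.000546=0.8001
k=7 load: inc=-0.000546, refl=-0.000546·0.200000=-0.0001; V=0.800601+-0.000546+-0.000109=0.7999
k=8 src: inc=-0.000109, refl=-0.000109·-0.454545=0.0000; V=0.800055+-0.000109+0.000050=0.8000
k=9 load: inc=0.000050, refl=0.000050·0.200000=0.0000; V=0.799945+0.000050+0.000010=0.8000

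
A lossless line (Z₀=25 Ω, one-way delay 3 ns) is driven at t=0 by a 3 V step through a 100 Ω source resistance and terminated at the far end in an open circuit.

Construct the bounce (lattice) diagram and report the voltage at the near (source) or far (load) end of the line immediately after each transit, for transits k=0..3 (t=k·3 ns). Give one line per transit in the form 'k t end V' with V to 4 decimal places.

0 0 source 0.6000
1 3 load 1.2000
2 6 source 1.5600
3 9 load 1.9200

Γ_L=1.000000, Γ_S=0.600000; launch V₁=3·25/125=0.600000
k=0 src: V=0.6000
k=1 load: inc=0.600000, refl=0.600000·1.000000=0.6000; V=0.000000+0.600000+0.600000=1.2000
k=2 src: inc=0.600000, refl=0.600000·0.600000=0.3600; V=0.600000+0.600000+0.360000=1.5600
k=3 load: inc=0.360000, refl=0.360000·1.000000=0.3600; V=1.200000+0.360000+0.360000=1.9200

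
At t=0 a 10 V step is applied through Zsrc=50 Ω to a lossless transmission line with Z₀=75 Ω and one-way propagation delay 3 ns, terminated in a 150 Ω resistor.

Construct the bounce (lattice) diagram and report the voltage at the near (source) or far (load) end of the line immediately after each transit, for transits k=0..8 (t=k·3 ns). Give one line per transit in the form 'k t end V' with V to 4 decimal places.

Γ_L=0.333333, Γ_S=-0.200000; launch V₁=10·75/125=6.000000
k=0 src: V=6.0000
k=1 load: inc=6.000000, refl=6.000000·0.333333=2.0000; V=0.000000+6.000000+2.000000=8.0000
k=2 src: inc=2.000000, refl=2.000000·-0.200000=-0.4000; V=6.000000+2.000000+-0.400000=7.6000
k=3 load: inc=-0.400000, refl=-0.400000·0.333333=-0.1333; V=8.000000+-0.400000+-0.133333=7.4667
k=4 src: inc=-0.133333, refl=-0.133333·-0.200000=0.0267; V=7.600000+-0.133333+0.026667=7.4933
k=5 load: inc=0.026667, refl=0.026667·0.333333=0.0089; V=7.466667+0.026667+0.008889=7.5022
k=6 src: inc=0.008889, refl=0.008889·-0.200000=-0.0018; V=7.493333+0.008889+-0.001778=7.5004
k=7 load: inc=-0.001778, refl=-0.001778·0.333333=-0.0006; V=7.502222+-0.001778+-0.000593=7.4999
k=8 src: inc=-0.000593, refl=-0.000593·-0.200000=0.0001; V=7.500444+-0.000593+0.000119=7.5000

0 0 source 6.0000
1 3 load 8.0000
2 6 source 7.6000
3 9 load 7.4667
4 12 source 7.4933
5 15 load 7.5022
6 18 source 7.5004
7 21 load 7.4999
8 24 source 7.5000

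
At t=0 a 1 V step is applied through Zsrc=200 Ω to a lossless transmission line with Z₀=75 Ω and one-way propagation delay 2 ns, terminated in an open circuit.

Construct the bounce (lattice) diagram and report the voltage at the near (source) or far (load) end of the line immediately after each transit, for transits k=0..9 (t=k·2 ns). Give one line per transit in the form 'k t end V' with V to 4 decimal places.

Γ_L=1.000000, Γ_S=0.454545; launch V₁=1·75/275=0.272727
k=0 src: V=0.2727
k=1 load: inc=0.272727, refl=0.272727·1.000000=0.2727; V=0.000000+0.272727+0.272727=0.5455
k=2 src: inc=0.272727, refl=0.272727·0.454545=0.1240; V=0.272727+0.272727+0.123967=0.6694
k=3 load: inc=0.123967, refl=0.123967·1.000000=0.1240; V=0.545455+0.123967+0.123967=0.7934
k=4 src: inc=0.123967, refl=0.123967·0.454545=0.0563; V=0.669421+0.123967+0.056349=0.8497
k=5 load: inc=0.056349, refl=0.056349·1.000000=0.0563; V=0.793388+0.056349+0.056349=0.9061
k=6 src: inc=0.056349, refl=0.056349·0.454545=0.0256; V=0.849737+0.056349+0.025613=0.9317
k=7 load: inc=0.025613, refl=0.025613·1.000000=0.0256; V=0.906086+0.025613+0.025613=0.9573
k=8 src: inc=0.025613, refl=0.025613·0.454545=0.0116; V=0.931699+0.025613+0.011642=0.9690
k=9 load: inc=0.011642, refl=0.011642·1.000000=0.0116; V=0.957312+0.011642+0.011642=0.9806

0 0 source 0.2727
1 2 load 0.5455
2 4 source 0.6694
3 6 load 0.7934
4 8 source 0.8497
5 10 load 0.9061
6 12 source 0.9317
7 14 load 0.9573
8 16 source 0.9690
9 18 load 0.9806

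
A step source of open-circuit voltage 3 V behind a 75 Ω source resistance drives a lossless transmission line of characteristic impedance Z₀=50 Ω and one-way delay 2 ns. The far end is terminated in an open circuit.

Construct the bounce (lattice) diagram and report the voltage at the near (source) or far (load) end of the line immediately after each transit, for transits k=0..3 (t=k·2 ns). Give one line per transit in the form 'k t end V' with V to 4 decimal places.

0 0 source 1.2000
1 2 load 2.4000
2 4 source 2.6400
3 6 load 2.8800

Γ_L=1.000000, Γ_S=0.200000; launch V₁=3·50/125=1.200000
k=0 src: V=1.2000
k=1 load: inc=1.200000, refl=1.200000·1.000000=1.2000; V=0.000000+1.200000+1.200000=2.4000
k=2 src: inc=1.200000, refl=1.200000·0.200000=0.2400; V=1.200000+1.200000+0.240000=2.6400
k=3 load: inc=0.240000, refl=0.240000·1.000000=0.2400; V=2.400000+0.240000+0.240000=2.8800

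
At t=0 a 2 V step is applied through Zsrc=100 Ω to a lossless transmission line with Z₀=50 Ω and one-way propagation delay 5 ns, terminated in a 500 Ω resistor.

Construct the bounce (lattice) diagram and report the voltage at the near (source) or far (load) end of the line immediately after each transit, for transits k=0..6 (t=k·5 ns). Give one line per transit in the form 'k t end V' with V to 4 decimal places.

0 0 source 0.6667
1 5 load 1.2121
2 10 source 1.3939
3 15 load 1.5427
4 20 source 1.5923
5 25 load 1.6329
6 30 source 1.6464

Γ_L=0.818182, Γ_S=0.333333; launch V₁=2·50/150=0.666667
k=0 src: V=0.6667
k=1 load: inc=0.666667, refl=0.666667·0.818182=0.5455; V=0.000000+0.666667+0.545455=1.2121
k=2 src: inc=0.545455, refl=0.545455·0.333333=0.1818; V=0.666667+0.545455+0.181818=1.3939
k=3 load: inc=0.181818, refl=0.181818·0.818182=0.1488; V=1.212121+0.181818+0.148760=1.5427
k=4 src: inc=0.148760, refl=0.148760·0.333333=0.0496; V=1.393939+0.148760+0.049587=1.5923
k=5 load: inc=0.049587, refl=0.049587·0.818182=0.0406; V=1.542700+0.049587+0.040571=1.6329
k=6 src: inc=0.040571, refl=0.040571·0.333333=0.0135; V=1.592287+0.040571+0.013524=1.6464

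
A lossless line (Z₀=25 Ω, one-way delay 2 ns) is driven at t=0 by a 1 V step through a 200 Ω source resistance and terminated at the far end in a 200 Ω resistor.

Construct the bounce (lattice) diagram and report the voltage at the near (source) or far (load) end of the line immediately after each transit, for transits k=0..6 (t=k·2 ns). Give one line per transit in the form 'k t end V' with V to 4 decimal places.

0 0 source 0.1111
1 2 load 0.1975
2 4 source 0.2647
3 6 load 0.3170
4 8 source 0.3577
5 10 load 0.3893
6 12 source 0.4139

Γ_L=0.777778, Γ_S=0.777778; launch V₁=1·25/225=0.111111
k=0 src: V=0.1111
k=1 load: inc=0.111111, refl=0.111111·0.777778=0.0864; V=0.000000+0.111111+0.086420=0.1975
k=2 src: inc=0.086420, refl=0.086420·0.777778=0.0672; V=0.111111+0.086420+0.067215=0.2647
k=3 load: inc=0.067215, refl=0.067215·0.777778=0.0523; V=0.197531+0.067215+0.052279=0.3170
k=4 src: inc=0.052279, refl=0.052279·0.777778=0.0407; V=0.264746+0.052279+0.040661=0.3577
k=5 load: inc=0.040661, refl=0.040661·0.777778=0.0316; V=0.317025+0.040661+0.031625=0.3893
k=6 src: inc=0.031625, refl=0.031625·0.777778=0.0246; V=0.357686+0.031625+0.024597=0.4139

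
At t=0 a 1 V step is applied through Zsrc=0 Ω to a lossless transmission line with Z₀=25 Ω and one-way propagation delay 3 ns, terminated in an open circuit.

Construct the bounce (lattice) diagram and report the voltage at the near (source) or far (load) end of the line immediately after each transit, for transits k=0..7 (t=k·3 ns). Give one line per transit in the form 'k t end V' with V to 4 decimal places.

0 0 source 1.0000
1 3 load 2.0000
2 6 source 1.0000
3 9 load 0.0000
4 12 source 1.0000
5 15 load 2.0000
6 18 source 1.0000
7 21 load 0.0000

Γ_L=1.000000, Γ_S=-1.000000; launch V₁=1·25/25=1.000000
k=0 src: V=1.0000
k=1 load: inc=1.000000, refl=1.000000·1.000000=1.0000; V=0.000000+1.000000+1.000000=2.0000
k=2 src: inc=1.000000, refl=1.000000·-1.000000=-1.0000; V=1.000000+1.000000+-1.000000=1.0000
k=3 load: inc=-1.000000, refl=-1.000000·1.000000=-1.0000; V=2.000000+-1.000000+-1.000000=0.0000
k=4 src: inc=-1.000000, refl=-1.000000·-1.000000=1.0000; V=1.000000+-1.000000+1.000000=1.0000
k=5 load: inc=1.000000, refl=1.000000·1.000000=1.0000; V=0.000000+1.000000+1.000000=2.0000
k=6 src: inc=1.000000, refl=1.000000·-1.000000=-1.0000; V=1.000000+1.000000+-1.000000=1.0000
k=7 load: inc=-1.000000, refl=-1.000000·1.000000=-1.0000; V=2.000000+-1.000000+-1.000000=0.0000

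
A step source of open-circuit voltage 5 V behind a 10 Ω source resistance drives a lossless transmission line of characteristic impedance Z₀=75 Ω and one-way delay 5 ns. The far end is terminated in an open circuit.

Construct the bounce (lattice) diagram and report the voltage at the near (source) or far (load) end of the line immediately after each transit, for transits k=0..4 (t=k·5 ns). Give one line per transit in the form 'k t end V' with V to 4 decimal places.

Γ_L=1.000000, Γ_S=-0.764706; launch V₁=5·75/85=4.411765
k=0 src: V=4.4118
k=1 load: inc=4.411765, refl=4.411765·1.000000=4.4118; V=0.000000+4.411765+4.411765=8.8235
k=2 src: inc=4.411765, refl=4.411765·-0.764706=-3.3737; V=4.411765+4.411765+-3.373702=5.4498
k=3 load: inc=-3.373702, refl=-3.373702·1.000000=-3.3737; V=8.823529+-3.373702+-3.373702=2.0761
k=4 src: inc=-3.373702, refl=-3.373702·-0.764706=2.5799; V=5.449827+-3.373702+2.579890=4.6560

0 0 source 4.4118
1 5 load 8.8235
2 10 source 5.4498
3 15 load 2.0761
4 20 source 4.6560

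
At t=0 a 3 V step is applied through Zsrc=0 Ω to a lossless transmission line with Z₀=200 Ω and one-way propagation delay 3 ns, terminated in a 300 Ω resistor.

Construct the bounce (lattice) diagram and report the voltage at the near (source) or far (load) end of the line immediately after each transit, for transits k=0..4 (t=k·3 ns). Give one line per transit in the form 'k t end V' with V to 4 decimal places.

Γ_L=0.200000, Γ_S=-1.000000; launch V₁=3·200/200=3.000000
k=0 src: V=3.0000
k=1 load: inc=3.000000, refl=3.000000·0.200000=0.6000; V=0.000000+3.000000+0.600000=3.6000
k=2 src: inc=0.600000, refl=0.600000·-1.000000=-0.6000; V=3.000000+0.600000+-0.600000=3.0000
k=3 load: inc=-0.600000, refl=-0.600000·0.200000=-0.1200; V=3.600000+-0.600000+-0.120000=2.8800
k=4 src: inc=-0.120000, refl=-0.120000·-1.000000=0.1200; V=3.000000+-0.120000+0.120000=3.0000

0 0 source 3.0000
1 3 load 3.6000
2 6 source 3.0000
3 9 load 2.8800
4 12 source 3.0000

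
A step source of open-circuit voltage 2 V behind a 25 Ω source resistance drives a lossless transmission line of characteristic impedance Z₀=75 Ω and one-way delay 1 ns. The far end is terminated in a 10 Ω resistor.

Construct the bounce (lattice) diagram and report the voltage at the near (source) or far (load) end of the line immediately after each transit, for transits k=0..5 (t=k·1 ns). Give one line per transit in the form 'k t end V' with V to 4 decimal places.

Γ_L=-0.764706, Γ_S=-0.500000; launch V₁=2·75/100=1.500000
k=0 src: V=1.5000
k=1 load: inc=1.500000, refl=1.500000·-0.764706=-1.1471; V=0.000000+1.500000+-1.147059=0.3529
k=2 src: inc=-1.147059, refl=-1.147059·-0.500000=0.5735; V=1.500000+-1.147059+0.573529=0.9265
k=3 load: inc=0.573529, refl=0.573529·-0.764706=-0.4386; V=0.352941+0.573529+-0.438581=0.4879
k=4 src: inc=-0.438581, refl=-0.438581·-0.500000=0.2193; V=0.926471+-0.438581+0.219291=0.7072
k=5 load: inc=0.219291, refl=0.219291·-0.764706=-0.1677; V=0.487889+0.219291+-0.167693=0.5395

0 0 source 1.5000
1 1 load 0.3529
2 2 source 0.9265
3 3 load 0.4879
4 4 source 0.7072
5 5 load 0.5395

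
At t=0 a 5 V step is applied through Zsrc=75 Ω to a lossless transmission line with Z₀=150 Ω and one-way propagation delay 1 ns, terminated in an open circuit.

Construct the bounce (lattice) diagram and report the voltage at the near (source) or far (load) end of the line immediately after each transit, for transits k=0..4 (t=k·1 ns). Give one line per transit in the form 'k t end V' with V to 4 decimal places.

Γ_L=1.000000, Γ_S=-0.333333; launch V₁=5·150/225=3.333333
k=0 src: V=3.3333
k=1 load: inc=3.333333, refl=3.333333·1.000000=3.3333; V=0.000000+3.333333+3.333333=6.6667
k=2 src: inc=3.333333, refl=3.333333·-0.333333=-1.1111; V=3.333333+3.333333+-1.111111=5.5556
k=3 load: inc=-1.111111, refl=-1.111111·1.000000=-1.1111; V=6.666667+-1.111111+-1.111111=4.4444
k=4 src: inc=-1.111111, refl=-1.111111·-0.333333=0.3704; V=5.555556+-1.111111+0.370370=4.8148

0 0 source 3.3333
1 1 load 6.6667
2 2 source 5.5556
3 3 load 4.4444
4 4 source 4.8148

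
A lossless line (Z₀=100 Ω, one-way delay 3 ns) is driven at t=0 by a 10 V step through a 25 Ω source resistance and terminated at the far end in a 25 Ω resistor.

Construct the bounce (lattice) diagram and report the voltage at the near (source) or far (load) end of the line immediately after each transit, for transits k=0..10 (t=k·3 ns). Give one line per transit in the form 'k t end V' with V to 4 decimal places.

0 0 source 8.0000
1 3 load 3.2000
2 6 source 6.0800
3 9 load 4.3520
4 12 source 5.3888
5 15 load 4.7667
6 18 source 5.1400
7 21 load 4.9160
8 24 source 5.0504
9 27 load 4.9698
10 30 source 5.0181

Γ_L=-0.600000, Γ_S=-0.600000; launch V₁=10·100/125=8.000000
k=0 src: V=8.0000
k=1 load: inc=8.000000, refl=8.000000·-0.600000=-4.8000; V=0.000000+8.000000+-4.800000=3.2000
k=2 src: inc=-4.800000, refl=-4.800000·-0.600000=2.8800; V=8.000000+-4.800000+2.880000=6.0800
k=3 load: inc=2.880000, refl=2.880000·-0.600000=-1.7280; V=3.200000+2.880000+-1.728000=4.3520
k=4 src: inc=-1.728000, refl=-1.728000·-0.600000=1.0368; V=6.080000+-1.728000+1.036800=5.3888
k=5 load: inc=1.036800, refl=1.036800·-0.600000=-0.6221; V=4.352000+1.036800+-0.622080=4.7667
k=6 src: inc=-0.622080, refl=-0.622080·-0.600000=0.3732; V=5.388800+-0.622080+0.373248=5.1400
k=7 load: inc=0.373248, refl=0.373248·-0.600000=-0.2239; V=4.766720+0.373248+-0.223949=4.9160
k=8 src: inc=-0.223949, refl=-0.223949·-0.600000=0.1344; V=5.139968+-0.223949+0.134369=5.0504
k=9 load: inc=0.134369, refl=0.134369·-0.600000=-0.0806; V=4.916019+0.134369+-0.080622=4.9698
k=10 src: inc=-0.080622, refl=-0.080622·-0.600000=0.0484; V=5.050388+-0.080622+0.048373=5.0181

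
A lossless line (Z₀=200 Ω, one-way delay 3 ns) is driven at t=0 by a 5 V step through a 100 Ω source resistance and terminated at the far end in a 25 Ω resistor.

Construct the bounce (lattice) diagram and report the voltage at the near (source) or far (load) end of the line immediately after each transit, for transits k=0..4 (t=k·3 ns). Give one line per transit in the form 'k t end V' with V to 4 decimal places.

0 0 source 3.3333
1 3 load 0.7407
2 6 source 1.6049
3 9 load 0.9328
4 12 source 1.1568

Γ_L=-0.777778, Γ_S=-0.333333; launch V₁=5·200/300=3.333333
k=0 src: V=3.3333
k=1 load: inc=3.333333, refl=3.333333·-0.777778=-2.5926; V=0.000000+3.333333+-2.592593=0.7407
k=2 src: inc=-2.592593, refl=-2.592593·-0.333333=0.8642; V=3.333333+-2.592593+0.864198=1.6049
k=3 load: inc=0.864198, refl=0.864198·-0.777778=-0.6722; V=0.740741+0.864198+-0.672154=0.9328
k=4 src: inc=-0.672154, refl=-0.672154·-0.333333=0.2241; V=1.604938+-0.672154+0.224051=1.1568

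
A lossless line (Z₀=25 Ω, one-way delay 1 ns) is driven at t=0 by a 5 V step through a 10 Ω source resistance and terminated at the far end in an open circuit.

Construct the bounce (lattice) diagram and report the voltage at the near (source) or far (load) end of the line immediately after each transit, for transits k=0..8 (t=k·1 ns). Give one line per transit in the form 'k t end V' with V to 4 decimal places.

0 0 source 3.5714
1 1 load 7.1429
2 2 source 5.6122
3 3 load 4.0816
4 4 source 4.7376
5 5 load 5.3936
6 6 source 5.1125
7 7 load 4.8313
8 8 source 4.9518

Γ_L=1.000000, Γ_S=-0.428571; launch V₁=5·25/35=3.571429
k=0 src: V=3.5714
k=1 load: inc=3.571429, refl=3.571429·1.000000=3.5714; V=0.000000+3.571429+3.571429=7.1429
k=2 src: inc=3.571429, refl=3.571429·-0.428571=-1.5306; V=3.571429+3.571429+-1.530612=5.6122
k=3 load: inc=-1.530612, refl=-1.530612·1.000000=-1.5306; V=7.142857+-1.530612+-1.530612=4.0816
k=4 src: inc=-1.530612, refl=-1.530612·-0.428571=0.6560; V=5.612245+-1.530612+0.655977=4.7376
k=5 load: inc=0.655977, refl=0.655977·1.000000=0.6560; V=4.081633+0.655977+0.655977=5.3936
k=6 src: inc=0.655977, refl=0.655977·-0.428571=-0.2811; V=4.737609+0.655977+-0.281133=5.1125
k=7 load: inc=-0.281133, refl=-0.281133·1.000000=-0.2811; V=5.393586+-0.281133+-0.281133=4.8313
k=8 src: inc=-0.281133, refl=-0.281133·-0.428571=0.1205; V=5.112453+-0.281133+0.120486=4.9518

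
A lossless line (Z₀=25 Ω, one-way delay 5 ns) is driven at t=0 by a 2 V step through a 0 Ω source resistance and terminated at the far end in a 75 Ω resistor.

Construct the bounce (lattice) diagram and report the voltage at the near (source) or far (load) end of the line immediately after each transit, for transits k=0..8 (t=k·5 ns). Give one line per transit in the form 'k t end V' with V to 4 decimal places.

0 0 source 2.0000
1 5 load 3.0000
2 10 source 2.0000
3 15 load 1.5000
4 20 source 2.0000
5 25 load 2.2500
6 30 source 2.0000
7 35 load 1.8750
8 40 source 2.0000

Γ_L=0.500000, Γ_S=-1.000000; launch V₁=2·25/25=2.000000
k=0 src: V=2.0000
k=1 load: inc=2.000000, refl=2.000000·0.500000=1.0000; V=0.000000+2.000000+1.000000=3.0000
k=2 src: inc=1.000000, refl=1.000000·-1.000000=-1.0000; V=2.000000+1.000000+-1.000000=2.0000
k=3 load: inc=-1.000000, refl=-1.000000·0.500000=-0.5000; V=3.000000+-1.000000+-0.500000=1.5000
k=4 src: inc=-0.500000, refl=-0.500000·-1.000000=0.5000; V=2.000000+-0.500000+0.500000=2.0000
k=5 load: inc=0.500000, refl=0.500000·0.500000=0.2500; V=1.500000+0.500000+0.250000=2.2500
k=6 src: inc=0.250000, refl=0.250000·-1.000000=-0.2500; V=2.000000+0.250000+-0.250000=2.0000
k=7 load: inc=-0.250000, refl=-0.250000·0.500000=-0.1250; V=2.250000+-0.250000+-0.125000=1.8750
k=8 src: inc=-0.125000, refl=-0.125000·-1.000000=0.1250; V=2.000000+-0.125000+0.125000=2.0000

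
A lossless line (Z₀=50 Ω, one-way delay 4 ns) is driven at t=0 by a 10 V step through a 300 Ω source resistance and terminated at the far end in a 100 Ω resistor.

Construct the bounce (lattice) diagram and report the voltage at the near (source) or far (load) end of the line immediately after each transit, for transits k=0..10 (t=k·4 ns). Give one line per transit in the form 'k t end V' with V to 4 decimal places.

0 0 source 1.4286
1 4 load 1.9048
2 8 source 2.2449
3 12 load 2.3583
4 16 source 2.4393
5 20 load 2.4663
6 24 source 2.4855
7 28 load 2.4920
8 32 source 2.4966
9 36 load 2.4981
10 40 source 2.4992

Γ_L=0.333333, Γ_S=0.714286; launch V₁=10·50/350=1.428571
k=0 src: V=1.4286
k=1 load: inc=1.428571, refl=1.428571·0.333333=0.4762; V=0.000000+1.428571+0.476190=1.9048
k=2 src: inc=0.476190, refl=0.476190·0.714286=0.3401; V=1.428571+0.476190+0.340136=2.2449
k=3 load: inc=0.340136, refl=0.340136·0.333333=0.1134; V=1.904762+0.340136+0.113379=2.3583
k=4 src: inc=0.113379, refl=0.113379·0.714286=0.0810; V=2.244898+0.113379+0.080985=2.4393
k=5 load: inc=0.080985, refl=0.080985·0.333333=0.0270; V=2.358277+0.080985+0.026995=2.4663
k=6 src: inc=0.026995, refl=0.026995·0.714286=0.0193; V=2.439261+0.026995+0.019282=2.4855
k=7 load: inc=0.019282, refl=0.019282·0.333333=0.0064; V=2.466256+0.019282+0.006427=2.4920
k=8 src: inc=0.006427, refl=0.006427·0.714286=0.0046; V=2.485538+0.006427+0.004591=2.4966
k=9 load: inc=0.004591, refl=0.004591·0.333333=0.0015; V=2.491966+0.004591+0.001530=2.4981
k=10 src: inc=0.001530, refl=0.001530·0.714286=0.0011; V=2.496557+0.001530+0.001093=2.4992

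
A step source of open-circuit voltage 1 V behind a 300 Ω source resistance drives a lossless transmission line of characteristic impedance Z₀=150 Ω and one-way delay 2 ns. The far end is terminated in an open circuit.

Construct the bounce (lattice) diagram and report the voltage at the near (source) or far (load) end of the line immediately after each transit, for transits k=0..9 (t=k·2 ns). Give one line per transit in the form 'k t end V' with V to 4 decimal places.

Γ_L=1.000000, Γ_S=0.333333; launch V₁=1·150/450=0.333333
k=0 src: V=0.3333
k=1 load: inc=0.333333, refl=0.333333·1.000000=0.3333; V=0.000000+0.333333+0.333333=0.6667
k=2 src: inc=0.333333, refl=0.333333·0.333333=0.1111; V=0.333333+0.333333+0.111111=0.7778
k=3 load: inc=0.111111, refl=0.111111·1.000000=0.1111; V=0.666667+0.111111+0.111111=0.8889
k=4 src: inc=0.111111, refl=0.111111·0.333333=0.0370; V=0.777778+0.111111+0.037037=0.9259
k=5 load: inc=0.037037, refl=0.037037·1.000000=0.0370; V=0.888889+0.037037+0.037037=0.9630
k=6 src: inc=0.037037, refl=0.037037·0.333333=0.0123; V=0.925926+0.037037+0.012346=0.9753
k=7 load: inc=0.012346, refl=0.012346·1.000000=0.0123; V=0.962963+0.012346+0.012346=0.9877
k=8 src: inc=0.012346, refl=0.012346·0.333333=0.0041; V=0.975309+0.012346+0.004115=0.9918
k=9 load: inc=0.004115, refl=0.004115·1.000000=0.0041; V=0.987654+0.004115+0.004115=0.9959

0 0 source 0.3333
1 2 load 0.6667
2 4 source 0.7778
3 6 load 0.8889
4 8 source 0.9259
5 10 load 0.9630
6 12 source 0.9753
7 14 load 0.9877
8 16 source 0.9918
9 18 load 0.9959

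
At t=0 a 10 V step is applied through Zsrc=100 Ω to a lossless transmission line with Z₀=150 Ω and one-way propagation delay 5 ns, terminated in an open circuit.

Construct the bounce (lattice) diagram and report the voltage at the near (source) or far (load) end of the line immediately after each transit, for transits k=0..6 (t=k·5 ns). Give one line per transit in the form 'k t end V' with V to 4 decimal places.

0 0 source 6.0000
1 5 load 12.0000
2 10 source 10.8000
3 15 load 9.6000
4 20 source 9.8400
5 25 load 10.0800
6 30 source 10.0320

Γ_L=1.000000, Γ_S=-0.200000; launch V₁=10·150/250=6.000000
k=0 src: V=6.0000
k=1 load: inc=6.000000, refl=6.000000·1.000000=6.0000; V=0.000000+6.000000+6.000000=12.0000
k=2 src: inc=6.000000, refl=6.000000·-0.200000=-1.2000; V=6.000000+6.000000+-1.200000=10.8000
k=3 load: inc=-1.200000, refl=-1.200000·1.000000=-1.2000; V=12.000000+-1.200000+-1.200000=9.6000
k=4 src: inc=-1.200000, refl=-1.200000·-0.200000=0.2400; V=10.800000+-1.200000+0.240000=9.8400
k=5 load: inc=0.240000, refl=0.240000·1.000000=0.2400; V=9.600000+0.240000+0.240000=10.0800
k=6 src: inc=0.240000, refl=0.240000·-0.200000=-0.0480; V=9.840000+0.240000+-0.048000=10.0320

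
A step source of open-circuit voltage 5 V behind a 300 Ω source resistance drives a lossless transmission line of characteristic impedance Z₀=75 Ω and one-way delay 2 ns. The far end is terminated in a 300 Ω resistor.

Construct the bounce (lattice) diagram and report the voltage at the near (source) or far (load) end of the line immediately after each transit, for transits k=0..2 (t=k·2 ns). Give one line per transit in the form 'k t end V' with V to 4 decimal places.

0 0 source 1.0000
1 2 load 1.6000
2 4 source 1.9600

Γ_L=0.600000, Γ_S=0.600000; launch V₁=5·75/375=1.000000
k=0 src: V=1.0000
k=1 load: inc=1.000000, refl=1.000000·0.600000=0.6000; V=0.000000+1.000000+0.600000=1.6000
k=2 src: inc=0.600000, refl=0.600000·0.600000=0.3600; V=1.000000+0.600000+0.360000=1.9600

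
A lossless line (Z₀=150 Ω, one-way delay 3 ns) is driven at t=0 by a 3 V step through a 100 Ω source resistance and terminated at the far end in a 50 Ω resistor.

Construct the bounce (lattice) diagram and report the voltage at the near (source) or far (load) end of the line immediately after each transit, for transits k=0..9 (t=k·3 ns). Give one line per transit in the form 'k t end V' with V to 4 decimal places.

Γ_L=-0.500000, Γ_S=-0.200000; launch V₁=3·150/250=1.800000
k=0 src: V=1.8000
k=1 load: inc=1.800000, refl=1.800000·-0.500000=-0.9000; V=0.000000+1.800000+-0.900000=0.9000
k=2 src: inc=-0.900000, refl=-0.900000·-0.200000=0.1800; V=1.800000+-0.900000+0.180000=1.0800
k=3 load: inc=0.180000, refl=0.180000·-0.500000=-0.0900; V=0.900000+0.180000+-0.090000=0.9900
k=4 src: inc=-0.090000, refl=-0.090000·-0.200000=0.0180; V=1.080000+-0.090000+0.018000=1.0080
k=5 load: inc=0.018000, refl=0.018000·-0.500000=-0.0090; V=0.990000+0.018000+-0.009000=0.9990
k=6 src: inc=-0.009000, refl=-0.009000·-0.200000=0.0018; V=1.008000+-0.009000+0.001800=1.0008
k=7 load: inc=0.001800, refl=0.001800·-0.500000=-0.0009; V=0.999000+0.001800+-0.000900=0.9999
k=8 src: inc=-0.000900, refl=-0.000900·-0.200000=0.0002; V=1.000800+-0.000900+0.000180=1.0001
k=9 load: inc=0.000180, refl=0.000180·-0.500000=-0.0001; V=0.999900+0.000180+-0.000090=1.0000

0 0 source 1.8000
1 3 load 0.9000
2 6 source 1.0800
3 9 load 0.9900
4 12 source 1.0080
5 15 load 0.9990
6 18 source 1.0008
7 21 load 0.9999
8 24 source 1.0001
9 27 load 1.0000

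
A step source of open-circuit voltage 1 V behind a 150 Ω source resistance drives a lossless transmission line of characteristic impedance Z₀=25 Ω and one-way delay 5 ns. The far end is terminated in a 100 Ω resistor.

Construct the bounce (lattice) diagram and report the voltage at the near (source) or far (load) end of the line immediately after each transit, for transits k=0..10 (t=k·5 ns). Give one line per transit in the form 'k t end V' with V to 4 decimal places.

0 0 source 0.1429
1 5 load 0.2286
2 10 source 0.2898
3 15 load 0.3265
4 20 source 0.3528
5 25 load 0.3685
6 30 source 0.3798
7 35 load 0.3865
8 40 source 0.3913
9 45 load 0.3942
10 50 source 0.3963

Γ_L=0.600000, Γ_S=0.714286; launch V₁=1·25/175=0.142857
k=0 src: V=0.1429
k=1 load: inc=0.142857, refl=0.142857·0.600000=0.0857; V=0.000000+0.142857+0.085714=0.2286
k=2 src: inc=0.085714, refl=0.085714·0.714286=0.0612; V=0.142857+0.085714+0.061224=0.2898
k=3 load: inc=0.061224, refl=0.061224·0.600000=0.0367; V=0.228571+0.061224+0.036735=0.3265
k=4 src: inc=0.036735, refl=0.036735·0.714286=0.0262; V=0.289796+0.036735+0.026239=0.3528
k=5 load: inc=0.026239, refl=0.026239·0.600000=0.0157; V=0.326531+0.026239+0.015743=0.3685
k=6 src: inc=0.015743, refl=0.015743·0.714286=0.0112; V=0.352770+0.015743+0.011245=0.3798
k=7 load: inc=0.011245, refl=0.011245·0.600000=0.0067; V=0.368513+0.011245+0.006747=0.3865
k=8 src: inc=0.006747, refl=0.006747·0.714286=0.0048; V=0.379758+0.006747+0.004819=0.3913
k=9 load: inc=0.004819, refl=0.004819·0.600000=0.0029; V=0.386506+0.004819+0.002892=0.3942
k=10 src: inc=0.002892, refl=0.002892·0.714286=0.0021; V=0.391325+0.002892+0.002065=0.3963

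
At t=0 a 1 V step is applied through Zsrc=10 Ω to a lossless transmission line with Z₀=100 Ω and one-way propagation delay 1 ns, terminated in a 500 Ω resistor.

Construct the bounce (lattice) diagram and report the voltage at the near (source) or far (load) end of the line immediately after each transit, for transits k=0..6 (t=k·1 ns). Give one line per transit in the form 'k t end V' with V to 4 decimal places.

Γ_L=0.666667, Γ_S=-0.818182; launch V₁=1·100/110=0.909091
k=0 src: V=0.9091
k=1 load: inc=0.909091, refl=0.909091·0.666667=0.6061; V=0.000000+0.909091+0.606061=1.5152
k=2 src: inc=0.606061, refl=0.606061·-0.818182=-0.4959; V=0.909091+0.606061+-0.495868=1.0193
k=3 load: inc=-0.495868, refl=-0.495868·0.666667=-0.3306; V=1.515152+-0.495868+-0.330579=0.6887
k=4 src: inc=-0.330579, refl=-0.330579·-0.818182=0.2705; V=1.019284+-0.330579+0.270473=0.9592
k=5 load: inc=0.270473, refl=0.270473·0.666667=0.1803; V=0.688705+0.270473+0.180316=1.1395
k=6 src: inc=0.180316, refl=0.180316·-0.818182=-0.1475; V=0.959179+0.180316+-0.147531=0.9920

0 0 source 0.9091
1 1 load 1.5152
2 2 source 1.0193
3 3 load 0.6887
4 4 source 0.9592
5 5 load 1.1395
6 6 source 0.9920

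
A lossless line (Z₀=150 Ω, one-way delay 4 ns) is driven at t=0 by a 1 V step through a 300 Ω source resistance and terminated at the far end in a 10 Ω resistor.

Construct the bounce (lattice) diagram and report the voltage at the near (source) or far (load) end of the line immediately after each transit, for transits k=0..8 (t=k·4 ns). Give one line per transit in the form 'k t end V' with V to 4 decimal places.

Γ_L=-0.875000, Γ_S=0.333333; launch V₁=1·150/450=0.333333
k=0 src: V=0.3333
k=1 load: inc=0.333333, refl=0.333333·-0.875000=-0.2917; V=0.000000+0.333333+-0.291667=0.0417
k=2 src: inc=-0.291667, refl=-0.291667·0.333333=-0.0972; V=0.333333+-0.291667+-0.097222=-0.0556
k=3 load: inc=-0.097222, refl=-0.097222·-0.875000=0.0851; V=0.041667+-0.097222+0.085069=0.0295
k=4 src: inc=0.085069, refl=0.085069·0.333333=0.0284; V=-0.055556+0.085069+0.028356=0.0579
k=5 load: inc=0.028356, refl=0.028356·-0.875000=-0.0248; V=0.029514+0.028356+-0.024812=0.0331
k=6 src: inc=-0.024812, refl=-0.024812·0.333333=-0.0083; V=0.057870+-0.024812+-0.008271=0.0248
k=7 load: inc=-0.008271, refl=-0.008271·-0.875000=0.0072; V=0.033058+-0.008271+0.007237=0.0320
k=8 src: inc=0.007237, refl=0.007237·0.333333=0.0024; V=0.024788+0.007237+0.002412=0.0344

0 0 source 0.3333
1 4 load 0.0417
2 8 source -0.0556
3 12 load 0.0295
4 16 source 0.0579
5 20 load 0.0331
6 24 source 0.0248
7 28 load 0.0320
8 32 source 0.0344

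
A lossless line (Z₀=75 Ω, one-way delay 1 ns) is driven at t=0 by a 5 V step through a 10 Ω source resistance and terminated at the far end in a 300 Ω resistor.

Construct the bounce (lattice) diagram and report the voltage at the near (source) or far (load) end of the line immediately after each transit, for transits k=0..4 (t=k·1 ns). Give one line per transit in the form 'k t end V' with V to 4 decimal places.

0 0 source 4.4118
1 1 load 7.0588
2 2 source 5.0346
3 3 load 3.8201
4 4 source 4.7488

Γ_L=0.600000, Γ_S=-0.764706; launch V₁=5·75/85=4.411765
k=0 src: V=4.4118
k=1 load: inc=4.411765, refl=4.411765·0.600000=2.6471; V=0.000000+4.411765+2.647059=7.0588
k=2 src: inc=2.647059, refl=2.647059·-0.764706=-2.0242; V=4.411765+2.647059+-2.024221=5.0346
k=3 load: inc=-2.024221, refl=-2.024221·0.600000=-1.2145; V=7.058824+-2.024221+-1.214533=3.8201
k=4 src: inc=-1.214533, refl=-1.214533·-0.764706=0.9288; V=5.034602+-1.214533+0.928760=4.7488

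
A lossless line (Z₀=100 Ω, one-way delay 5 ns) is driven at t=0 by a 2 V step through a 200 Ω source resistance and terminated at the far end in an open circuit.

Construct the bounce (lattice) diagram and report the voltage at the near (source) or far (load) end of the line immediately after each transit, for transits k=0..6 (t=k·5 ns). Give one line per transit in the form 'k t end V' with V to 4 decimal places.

Γ_L=1.000000, Γ_S=0.333333; launch V₁=2·100/300=0.666667
k=0 src: V=0.6667
k=1 load: inc=0.666667, refl=0.666667·1.000000=0.6667; V=0.000000+0.666667+0.666667=1.3333
k=2 src: inc=0.666667, refl=0.666667·0.333333=0.2222; V=0.666667+0.666667+0.222222=1.5556
k=3 load: inc=0.222222, refl=0.222222·1.000000=0.2222; V=1.333333+0.222222+0.222222=1.7778
k=4 src: inc=0.222222, refl=0.222222·0.333333=0.0741; V=1.555556+0.222222+0.074074=1.8519
k=5 load: inc=0.074074, refl=0.074074·1.000000=0.0741; V=1.777778+0.074074+0.074074=1.9259
k=6 src: inc=0.074074, refl=0.074074·0.333333=0.0247; V=1.851852+0.074074+0.024691=1.9506

0 0 source 0.6667
1 5 load 1.3333
2 10 source 1.5556
3 15 load 1.7778
4 20 source 1.8519
5 25 load 1.9259
6 30 source 1.9506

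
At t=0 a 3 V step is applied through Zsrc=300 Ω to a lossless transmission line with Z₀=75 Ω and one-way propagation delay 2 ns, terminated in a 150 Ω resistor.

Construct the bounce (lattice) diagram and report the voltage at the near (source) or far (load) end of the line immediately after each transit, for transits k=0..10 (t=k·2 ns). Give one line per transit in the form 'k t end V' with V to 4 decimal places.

Γ_L=0.333333, Γ_S=0.600000; launch V₁=3·75/375=0.600000
k=0 src: V=0.6000
k=1 load: inc=0.600000, refl=0.600000·0.333333=0.2000; V=0.000000+0.600000+0.200000=0.8000
k=2 src: inc=0.200000, refl=0.200000·0.600000=0.1200; V=0.600000+0.200000+0.120000=0.9200
k=3 load: inc=0.120000, refl=0.120000·0.333333=0.0400; V=0.800000+0.120000+0.040000=0.9600
k=4 src: inc=0.040000, refl=0.040000·0.600000=0.0240; V=0.920000+0.040000+0.024000=0.9840
k=5 load: inc=0.024000, refl=0.024000·0.333333=0.0080; V=0.960000+0.024000+0.008000=0.9920
k=6 src: inc=0.008000, refl=0.008000·0.600000=0.0048; V=0.984000+0.008000+0.004800=0.9968
k=7 load: inc=0.004800, refl=0.004800·0.333333=0.0016; V=0.992000+0.004800+0.001600=0.9984
k=8 src: inc=0.001600, refl=0.001600·0.600000=0.0010; V=0.996800+0.001600+0.000960=0.9994
k=9 load: inc=0.000960, refl=0.000960·0.333333=0.0003; V=0.998400+0.000960+0.000320=0.9997
k=10 src: inc=0.000320, refl=0.000320·0.600000=0.0002; V=0.999360+0.000320+0.000192=0.9999

0 0 source 0.6000
1 2 load 0.8000
2 4 source 0.9200
3 6 load 0.9600
4 8 source 0.9840
5 10 load 0.9920
6 12 source 0.9968
7 14 load 0.9984
8 16 source 0.9994
9 18 load 0.9997
10 20 source 0.9999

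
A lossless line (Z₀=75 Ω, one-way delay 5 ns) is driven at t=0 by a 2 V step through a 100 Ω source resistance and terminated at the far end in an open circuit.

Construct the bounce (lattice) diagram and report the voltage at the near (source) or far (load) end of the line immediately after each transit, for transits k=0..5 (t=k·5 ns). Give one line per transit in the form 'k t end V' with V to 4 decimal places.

0 0 source 0.8571
1 5 load 1.7143
2 10 source 1.8367
3 15 load 1.9592
4 20 source 1.9767
5 25 load 1.9942

Γ_L=1.000000, Γ_S=0.142857; launch V₁=2·75/175=0.857143
k=0 src: V=0.8571
k=1 load: inc=0.857143, refl=0.857143·1.000000=0.8571; V=0.000000+0.857143+0.857143=1.7143
k=2 src: inc=0.857143, refl=0.857143·0.142857=0.1224; V=0.857143+0.857143+0.122449=1.8367
k=3 load: inc=0.122449, refl=0.122449·1.000000=0.1224; V=1.714286+0.122449+0.122449=1.9592
k=4 src: inc=0.122449, refl=0.122449·0.142857=0.0175; V=1.836735+0.122449+0.017493=1.9767
k=5 load: inc=0.017493, refl=0.017493·1.000000=0.0175; V=1.959184+0.017493+0.017493=1.9942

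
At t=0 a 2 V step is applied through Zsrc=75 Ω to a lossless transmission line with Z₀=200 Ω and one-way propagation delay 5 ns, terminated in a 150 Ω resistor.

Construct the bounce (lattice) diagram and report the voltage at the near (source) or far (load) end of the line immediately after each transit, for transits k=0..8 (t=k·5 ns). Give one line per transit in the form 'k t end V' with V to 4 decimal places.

Γ_L=-0.142857, Γ_S=-0.454545; launch V₁=2·200/275=1.454545
k=0 src: V=1.4545
k=1 load: inc=1.454545, refl=1.454545·-0.142857=-0.2078; V=0.000000+1.454545+-0.207792=1.2468
k=2 src: inc=-0.207792, refl=-0.207792·-0.454545=0.0945; V=1.454545+-0.207792+0.094451=1.3412
k=3 load: inc=0.094451, refl=0.094451·-0.142857=-0.0135; V=1.246753+0.094451+-0.013493=1.3277
k=4 src: inc=-0.013493, refl=-0.013493·-0.454545=0.0061; V=1.341204+-0.013493+0.006133=1.3338
k=5 load: inc=0.006133, refl=0.006133·-0.142857=-0.0009; V=1.327711+0.006133+-0.000876=1.3330
k=6 src: inc=-0.000876, refl=-0.000876·-0.454545=0.0004; V=1.333844+-0.000876+0.000398=1.3334
k=7 load: inc=0.000398, refl=0.000398·-0.142857=-0.0001; V=1.332968+0.000398+-0.000057=1.3333
k=8 src: inc=-0.000057, refl=-0.000057·-0.454545=0.0000; V=1.333367+-0.000057+0.000026=1.3333

0 0 source 1.4545
1 5 load 1.2468
2 10 source 1.3412
3 15 load 1.3277
4 20 source 1.3338
5 25 load 1.3330
6 30 source 1.3334
7 35 load 1.3333
8 40 source 1.3333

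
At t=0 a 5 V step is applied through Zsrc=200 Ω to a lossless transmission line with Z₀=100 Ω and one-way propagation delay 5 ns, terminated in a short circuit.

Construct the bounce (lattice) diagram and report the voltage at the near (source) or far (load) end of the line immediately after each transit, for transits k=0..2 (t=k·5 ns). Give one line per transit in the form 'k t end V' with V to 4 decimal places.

0 0 source 1.6667
1 5 load 0.0000
2 10 source -0.5556

Γ_L=-1.000000, Γ_S=0.333333; launch V₁=5·100/300=1.666667
k=0 src: V=1.6667
k=1 load: inc=1.666667, refl=1.666667·-1.000000=-1.6667; V=0.000000+1.666667+-1.666667=0.0000
k=2 src: inc=-1.666667, refl=-1.666667·0.333333=-0.5556; V=1.666667+-1.666667+-0.555556=-0.5556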